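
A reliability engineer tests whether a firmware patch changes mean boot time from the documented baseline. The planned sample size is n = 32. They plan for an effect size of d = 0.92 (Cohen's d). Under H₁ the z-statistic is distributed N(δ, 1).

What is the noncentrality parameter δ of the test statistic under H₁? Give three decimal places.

δ ≈ 5.204

δ = d·√n = 0.92 × √32 = 5.2043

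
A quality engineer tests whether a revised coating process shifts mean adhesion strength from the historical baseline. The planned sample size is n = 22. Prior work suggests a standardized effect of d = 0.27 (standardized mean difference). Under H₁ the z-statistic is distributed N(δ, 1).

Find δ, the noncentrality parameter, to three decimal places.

δ ≈ 1.266

The noncentrality parameter scales effect size by the design's sample-size factor: δ = d·√n = 0.27 × √22 = 1.2664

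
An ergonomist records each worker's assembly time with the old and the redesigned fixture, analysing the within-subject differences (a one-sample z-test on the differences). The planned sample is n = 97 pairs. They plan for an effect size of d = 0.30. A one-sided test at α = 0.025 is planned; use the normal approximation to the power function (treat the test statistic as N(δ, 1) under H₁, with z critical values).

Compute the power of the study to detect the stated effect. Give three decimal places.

Power ≈ 0.840

Noncentrality parameter: δ = d·√n = 0.30 × √97 = 2.9547
Critical value for a one-sided test at α = 0.025: z_α = 1.960.
Power = Φ(δ − 1.960) = Φ(0.995) = 0.8401.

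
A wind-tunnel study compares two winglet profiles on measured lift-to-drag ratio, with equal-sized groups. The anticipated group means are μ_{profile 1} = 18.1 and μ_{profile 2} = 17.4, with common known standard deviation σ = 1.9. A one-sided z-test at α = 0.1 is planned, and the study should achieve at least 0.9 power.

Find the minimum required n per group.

Standardized effect: d = |μ_{profile 1} − μ_{profile 2}| / σ = |18.1 − 17.4| / 1.9 = 0.3684
Set Φ(δ − 1.282) = 0.9; then δ − 1.282 = Φ⁻¹(0.9) = 1.282, giving δ = 2.563.
δ = d·√(n/2) ⇒ n = 2(δ/d)² = 2 × (2.563 / 0.3684)² = 96.80.
Round up to the next whole unit.

n = 97 per group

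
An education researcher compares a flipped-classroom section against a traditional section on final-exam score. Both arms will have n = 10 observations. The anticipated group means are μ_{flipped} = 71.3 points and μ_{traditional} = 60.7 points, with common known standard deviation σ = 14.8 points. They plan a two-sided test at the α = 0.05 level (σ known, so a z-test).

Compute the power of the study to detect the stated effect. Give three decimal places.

Power ≈ 0.360

Standardized effect: d = |μ_{flipped} − μ_{traditional}| / σ = |71.3 − 60.7| / 14.8 = 0.7162
Noncentrality parameter: δ = d·√(n/2) = 0.7162 × √(10/2) = 1.6015
Critical value for a two-sided test at α = 0.05: z_{α/2} = 1.960.
Power = Φ(δ − 1.960) + Φ(−δ − 1.960) = Φ(-0.358) + Φ(-3.561) = 0.3600 + 0.0002 = 0.3602.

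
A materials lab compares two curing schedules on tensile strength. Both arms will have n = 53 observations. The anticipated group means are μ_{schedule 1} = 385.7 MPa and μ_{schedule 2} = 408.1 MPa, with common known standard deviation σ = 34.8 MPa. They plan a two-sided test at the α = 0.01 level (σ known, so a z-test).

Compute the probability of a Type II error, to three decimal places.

β ≈ 0.230

Standardized effect: d = |μ_{schedule 1} − μ_{schedule 2}| / σ = |385.7 − 408.1| / 34.8 = 0.6437
Noncentrality parameter: δ = d·√(n/2) = 0.6437 × √(53/2) = 3.3135
Critical value for a two-sided test at α = 0.01: z_{α/2} = 2.576.
Power = Φ(δ − 2.576) + Φ(−δ − 2.576) = Φ(0.738) + Φ(-5.889) = 0.7697 + 0.0000 = 0.7697.
Type II error: β = 1 − power = 1 − 0.7697 = 0.2303.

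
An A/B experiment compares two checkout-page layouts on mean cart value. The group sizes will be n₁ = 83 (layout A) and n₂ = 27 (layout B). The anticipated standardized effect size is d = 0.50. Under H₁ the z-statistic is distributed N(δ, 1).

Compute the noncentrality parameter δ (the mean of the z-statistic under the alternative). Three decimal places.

δ ≈ 2.257

The noncentrality parameter scales effect size by the design's sample-size factor: δ = d / √(1/n₁ + 1/n₂) = 0.50 / √(1/83 + 1/27) = 2.2568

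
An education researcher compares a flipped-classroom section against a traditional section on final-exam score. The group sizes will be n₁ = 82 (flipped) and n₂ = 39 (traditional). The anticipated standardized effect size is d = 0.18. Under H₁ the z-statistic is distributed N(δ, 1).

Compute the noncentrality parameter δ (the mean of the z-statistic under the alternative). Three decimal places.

The noncentrality parameter scales effect size by the design's sample-size factor: δ = d / √(1/n₁ + 1/n₂) = 0.18 / √(1/82 + 1/39) = 0.9254

δ ≈ 0.925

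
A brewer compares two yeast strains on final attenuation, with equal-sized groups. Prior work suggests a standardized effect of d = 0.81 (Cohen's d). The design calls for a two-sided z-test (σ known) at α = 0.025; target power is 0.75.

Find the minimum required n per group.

Set Φ(δ − 2.241) = 0.75; then δ − 2.241 = Φ⁻¹(0.75) = 0.674, giving δ = 2.916.
(For δ > 0 the lower-tail rejection region contributes negligibly to power, so the one-term inversion is standard.)
δ = d·√(n/2) ⇒ n = 2(δ/d)² = 2 × (2.916 / 0.81)² = 25.92.
Round up to the next whole unit.

n = 26 per group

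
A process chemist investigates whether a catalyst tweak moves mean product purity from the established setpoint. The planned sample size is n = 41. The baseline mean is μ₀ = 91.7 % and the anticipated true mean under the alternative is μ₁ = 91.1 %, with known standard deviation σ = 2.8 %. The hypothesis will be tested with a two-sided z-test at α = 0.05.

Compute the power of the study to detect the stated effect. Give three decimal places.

Power ≈ 0.279

Standardized effect: d = |μ₁ − μ₀| / σ = |91.1 − 91.7| / 2.8 = 0.2143
Noncentrality parameter: δ = d·√n = 0.2143 × √41 = 1.3721
Critical value for a two-sided test at α = 0.05: z_{α/2} = 1.960.
Power = Φ(δ − 1.960) + Φ(−δ − 1.960) = Φ(-0.588) + Φ(-3.332) = 0.2783 + 0.0004 = 0.2787.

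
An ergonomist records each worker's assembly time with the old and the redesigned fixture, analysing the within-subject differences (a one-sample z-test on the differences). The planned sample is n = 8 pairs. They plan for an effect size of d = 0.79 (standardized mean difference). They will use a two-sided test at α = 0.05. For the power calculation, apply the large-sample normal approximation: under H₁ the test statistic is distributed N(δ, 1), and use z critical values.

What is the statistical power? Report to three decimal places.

Noncentrality parameter: δ = d·√n = 0.79 × √8 = 2.2345
Two-sided α = 0.05 → critical value z_{0.025} = 1.960.
Power = Φ(δ − 1.960) + Φ(−δ − 1.960) = Φ(0.274) + Φ(-4.194) = 0.6081 + 0.0000 = 0.6082.

Power ≈ 0.608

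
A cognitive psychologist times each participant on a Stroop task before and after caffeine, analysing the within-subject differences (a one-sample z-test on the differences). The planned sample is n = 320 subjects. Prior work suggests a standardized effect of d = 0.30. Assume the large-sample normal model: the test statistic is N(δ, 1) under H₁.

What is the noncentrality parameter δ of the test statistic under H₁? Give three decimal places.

δ = d·√n = 0.30 × √320 = 5.3666

δ ≈ 5.367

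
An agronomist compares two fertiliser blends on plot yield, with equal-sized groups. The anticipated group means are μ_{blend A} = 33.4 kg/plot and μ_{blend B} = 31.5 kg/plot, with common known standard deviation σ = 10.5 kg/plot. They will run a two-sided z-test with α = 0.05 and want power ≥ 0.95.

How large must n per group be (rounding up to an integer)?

n = 794 per group

Standardized effect: d = |μ_{blend A} − μ_{blend B}| / σ = |33.4 − 31.5| / 10.5 = 0.1810
Set Φ(δ − 1.960) = 0.95; then δ − 1.960 = Φ⁻¹(0.95) = 1.645, giving δ = 3.605.
(Ignoring the negligible lower-tail rejection probability gives the usual closed-form inversion.)
δ = d·√(n/2) ⇒ n = 2(δ/d)² = 2 × (3.605 / 0.1810)² = 793.72.
Round up to the next whole unit.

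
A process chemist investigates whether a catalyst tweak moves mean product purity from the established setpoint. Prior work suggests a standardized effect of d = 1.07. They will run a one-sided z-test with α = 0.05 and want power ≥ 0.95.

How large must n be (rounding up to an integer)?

n = 10

Set Φ(δ − 1.645) = 0.95; then δ − 1.645 = Φ⁻¹(0.95) = 1.645, giving δ = 3.290.
δ = d·√n ⇒ n = (δ/d)² = (3.290 / 1.07)² = 9.45.
Rounding up, n = 10.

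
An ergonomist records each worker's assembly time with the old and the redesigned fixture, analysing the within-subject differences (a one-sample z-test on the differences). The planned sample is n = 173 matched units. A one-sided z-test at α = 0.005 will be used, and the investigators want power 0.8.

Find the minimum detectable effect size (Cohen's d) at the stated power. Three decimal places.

d ≈ 0.260

Need Φ(δ − 2.576) = 0.8, so δ = 2.576 + 0.842 = 3.417.
δ = d·√n ⇒ d = δ/√n = 3.417/√173 = 0.2598.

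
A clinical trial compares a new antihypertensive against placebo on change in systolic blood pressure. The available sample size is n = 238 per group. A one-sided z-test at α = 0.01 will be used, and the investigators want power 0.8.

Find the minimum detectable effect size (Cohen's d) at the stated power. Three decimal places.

Need Φ(δ − 2.326) = 0.8, so δ = 2.326 + 0.842 = 3.168.
δ = d·√(n/2) ⇒ d = δ/√(n/2) = 3.168/√(238/2) = 0.2904.

d ≈ 0.290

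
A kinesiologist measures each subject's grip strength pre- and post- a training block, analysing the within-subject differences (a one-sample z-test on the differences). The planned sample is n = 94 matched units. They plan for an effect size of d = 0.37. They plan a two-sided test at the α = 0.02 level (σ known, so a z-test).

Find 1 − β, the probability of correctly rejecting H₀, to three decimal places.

Power ≈ 0.896

Noncentrality parameter: δ = d·√n = 0.37 × √94 = 3.5873
Two-sided α = 0.02 → critical value z_{0.01} = 2.326.
Power = Φ(δ − 2.326) + Φ(−δ − 2.326) = Φ(1.261) + Φ(-5.914) = 0.8963 + 0.0000 = 0.8963.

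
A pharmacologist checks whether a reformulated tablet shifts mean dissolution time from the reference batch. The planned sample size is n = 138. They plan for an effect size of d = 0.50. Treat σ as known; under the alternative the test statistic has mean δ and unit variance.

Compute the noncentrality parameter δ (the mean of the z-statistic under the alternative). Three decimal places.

δ = d·√n = 0.50 × √138 = 5.8737

δ ≈ 5.874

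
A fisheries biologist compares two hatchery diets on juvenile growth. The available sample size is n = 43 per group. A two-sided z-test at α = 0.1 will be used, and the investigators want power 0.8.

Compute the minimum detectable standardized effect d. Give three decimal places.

Need Φ(δ − 1.645) = 0.8, so δ = 1.645 + 0.842 = 2.486.
(Lower-tail contribution to power is negligible for δ > 0.)
δ = d·√(n/2) ⇒ d = δ/√(n/2) = 2.486/√(43/2) = 0.5362.

d ≈ 0.536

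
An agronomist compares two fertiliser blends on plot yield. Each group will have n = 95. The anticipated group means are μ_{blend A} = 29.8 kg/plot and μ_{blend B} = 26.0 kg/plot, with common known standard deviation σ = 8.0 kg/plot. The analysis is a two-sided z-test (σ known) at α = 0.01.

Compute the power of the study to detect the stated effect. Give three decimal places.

Standardized effect: d = |μ_{blend A} − μ_{blend B}| / σ = |29.8 − 26.0| / 8.0 = 0.4750
Noncentrality parameter: δ = d·√(n/2) = 0.4750 × √(95/2) = 3.2737
Critical value for a two-sided test at α = 0.01: z_{α/2} = 2.576.
Power = Φ(δ − 2.576) + Φ(−δ − 2.576) = Φ(0.698) + Φ(-5.850) = 0.7574 + 0.0000 = 0.7574.

Power ≈ 0.757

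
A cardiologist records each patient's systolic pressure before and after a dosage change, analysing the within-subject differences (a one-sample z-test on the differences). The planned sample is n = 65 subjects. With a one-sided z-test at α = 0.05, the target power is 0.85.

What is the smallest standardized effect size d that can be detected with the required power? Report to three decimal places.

d ≈ 0.333

Need Φ(δ − 1.645) = 0.85, so δ = 1.645 + 1.036 = 2.681.
δ = d·√n ⇒ d = δ/√n = 2.681/√65 = 0.3326.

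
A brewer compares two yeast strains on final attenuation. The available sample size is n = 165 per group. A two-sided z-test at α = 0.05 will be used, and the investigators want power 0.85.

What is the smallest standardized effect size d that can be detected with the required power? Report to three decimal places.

Required noncentrality: δ = z_{0.025} + z_{0.15} = 1.960 + 1.036 = 2.996.
(Lower-tail contribution to power is negligible for δ > 0.)
δ = d·√(n/2) ⇒ d = δ/√(n/2) = 2.996/√(165/2) = 0.3299.

d ≈ 0.330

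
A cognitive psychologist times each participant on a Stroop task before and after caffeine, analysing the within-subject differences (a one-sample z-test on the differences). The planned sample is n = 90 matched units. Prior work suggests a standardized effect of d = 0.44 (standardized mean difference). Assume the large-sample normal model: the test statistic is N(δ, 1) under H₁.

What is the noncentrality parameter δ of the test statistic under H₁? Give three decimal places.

The noncentrality parameter scales effect size by the design's sample-size factor: δ = d·√n = 0.44 × √90 = 4.1742

δ ≈ 4.174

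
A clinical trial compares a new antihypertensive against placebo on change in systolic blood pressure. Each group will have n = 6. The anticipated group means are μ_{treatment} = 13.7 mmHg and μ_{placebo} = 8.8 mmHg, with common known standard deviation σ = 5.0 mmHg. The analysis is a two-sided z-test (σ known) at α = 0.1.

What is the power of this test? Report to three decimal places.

Standardized effect: d = |μ_{treatment} − μ_{placebo}| / σ = |13.7 − 8.8| / 5.0 = 0.9800
Noncentrality parameter: δ = d·√(n/2) = 0.9800 × √(6/2) = 1.6974
Two-sided α = 0.1 → critical value z_{0.05} = 1.645.
Power = Φ(δ − 1.645) + Φ(−δ − 1.645) = Φ(0.053) + Φ(-3.342) = 0.5210 + 0.0004 = 0.5214.

Power ≈ 0.521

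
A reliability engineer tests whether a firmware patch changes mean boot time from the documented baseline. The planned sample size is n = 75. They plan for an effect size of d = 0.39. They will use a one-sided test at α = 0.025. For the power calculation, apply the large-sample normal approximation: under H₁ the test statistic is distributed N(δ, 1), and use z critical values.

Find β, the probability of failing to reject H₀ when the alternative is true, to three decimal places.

β ≈ 0.078

Noncentrality parameter: δ = d·√n = 0.39 × √75 = 3.3775
Critical value for a one-sided test at α = 0.025: z_α = 1.960.
Power = Φ(δ − 1.960) = Φ(1.418) = 0.9218.
Type II error: β = 1 − power = 1 − 0.9218 = 0.0782.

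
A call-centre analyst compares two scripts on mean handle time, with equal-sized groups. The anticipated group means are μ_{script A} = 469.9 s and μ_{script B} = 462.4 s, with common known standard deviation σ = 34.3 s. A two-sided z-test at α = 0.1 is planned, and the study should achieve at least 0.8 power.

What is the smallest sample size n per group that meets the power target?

n = 259 per group

Standardized effect: d = |μ_{script A} − μ_{script B}| / σ = |469.9 − 462.4| / 34.3 = 0.2187
For power 0.8 need Φ(δ − z_{0.05}) = 0.8, so δ = z_{0.05} + z_{0.20} = 1.645 + 0.842 = 2.486.
(For δ > 0 the lower-tail rejection region contributes negligibly to power, so the one-term inversion is standard.)
δ = d·√(n/2) ⇒ n = 2(δ/d)² = 2 × (2.486 / 0.2187)² = 258.62.
Round up to the next whole unit.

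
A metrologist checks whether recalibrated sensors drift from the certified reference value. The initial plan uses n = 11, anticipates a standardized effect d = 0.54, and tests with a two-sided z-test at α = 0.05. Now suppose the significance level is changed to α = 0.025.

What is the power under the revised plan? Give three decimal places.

δ = d·√n = 0.54 × √11 = 1.7910 (unchanged). New critical value: z_{0.0125} = 2.241.
Revised power = Φ(δ − 2.241) + Φ(−δ − 2.241) = Φ(-0.450) + Φ(-4.032) = 0.3262 + 0.0000 = 0.3262.

Power ≈ 0.326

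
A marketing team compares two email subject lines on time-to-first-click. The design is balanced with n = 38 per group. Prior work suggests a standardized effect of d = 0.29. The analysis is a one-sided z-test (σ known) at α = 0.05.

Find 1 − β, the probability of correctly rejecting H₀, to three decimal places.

Noncentrality parameter: δ = d·√(n/2) = 0.29 × √(38/2) = 1.2641
One-sided α = 0.05 → critical value z_{0.05} = 1.645.
Power = Φ(δ − 1.645) = Φ(-0.381) = 0.3517.

Power ≈ 0.352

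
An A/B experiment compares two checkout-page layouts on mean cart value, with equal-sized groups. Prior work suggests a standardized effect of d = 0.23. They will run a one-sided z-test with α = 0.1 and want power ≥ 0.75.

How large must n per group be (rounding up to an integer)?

n = 145 per group

Set Φ(δ − 1.282) = 0.75; then δ − 1.282 = Φ⁻¹(0.75) = 0.674, giving δ = 1.956.
δ = d·√(n/2) ⇒ n = 2(δ/d)² = 2 × (1.956 / 0.23)² = 144.65.
Rounding up, n = 145 per group.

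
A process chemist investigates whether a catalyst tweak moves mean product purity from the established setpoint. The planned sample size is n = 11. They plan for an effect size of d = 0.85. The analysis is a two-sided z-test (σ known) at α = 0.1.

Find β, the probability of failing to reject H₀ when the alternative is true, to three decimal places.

β ≈ 0.120

Noncentrality parameter: δ = d·√n = 0.85 × √11 = 2.8191
Two-sided α = 0.1 → critical value z_{0.05} = 1.645.
Power = Φ(δ − 1.645) + Φ(−δ − 1.645) = Φ(1.174) + Φ(-4.464) = 0.8799 + 0.0000 = 0.8799.
Type II error: β = 1 − power = 1 − 0.8799 = 0.1201.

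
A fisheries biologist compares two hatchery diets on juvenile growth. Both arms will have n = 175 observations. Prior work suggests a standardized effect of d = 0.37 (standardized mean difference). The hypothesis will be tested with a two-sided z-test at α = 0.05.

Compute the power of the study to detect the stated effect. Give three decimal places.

Power ≈ 0.933

Noncentrality parameter: δ = d·√(n/2) = 0.37 × √(175/2) = 3.4610
Two-sided α = 0.05 → critical value z_{0.025} = 1.960.
Power = Φ(δ − 1.960) + Φ(−δ − 1.960) = Φ(1.501) + Φ(-5.421) = 0.9333 + 0.0000 = 0.9333.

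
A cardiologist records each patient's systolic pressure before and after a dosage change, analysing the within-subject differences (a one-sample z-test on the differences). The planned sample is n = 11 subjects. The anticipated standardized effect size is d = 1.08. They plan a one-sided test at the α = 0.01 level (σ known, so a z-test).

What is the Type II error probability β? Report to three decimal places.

Noncentrality parameter: δ = d·√n = 1.08 × √11 = 3.5820
One-sided α = 0.01 → critical value z_{0.01} = 2.326.
Power = P(Z > 2.326 − δ) = Φ(1.256) = 0.8954.
Type II error: β = 1 − power = 1 − 0.8954 = 0.1046.

β ≈ 0.105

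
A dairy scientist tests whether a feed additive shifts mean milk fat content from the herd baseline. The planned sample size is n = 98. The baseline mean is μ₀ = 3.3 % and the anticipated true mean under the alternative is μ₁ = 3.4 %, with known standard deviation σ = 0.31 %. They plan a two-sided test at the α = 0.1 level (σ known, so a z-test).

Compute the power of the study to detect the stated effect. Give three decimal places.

Power ≈ 0.939

Standardized effect: d = |μ₁ − μ₀| / σ = |3.4 − 3.3| / 0.31 = 0.3226
Noncentrality parameter: δ = d·√n = 0.3226 × √98 = 3.1934
Critical value for a two-sided test at α = 0.1: z_{α/2} = 1.645.
Power = Φ(δ − 1.645) + Φ(−δ − 1.645) = Φ(1.549) + Φ(-4.838) = 0.9393 + 0.0000 = 0.9393.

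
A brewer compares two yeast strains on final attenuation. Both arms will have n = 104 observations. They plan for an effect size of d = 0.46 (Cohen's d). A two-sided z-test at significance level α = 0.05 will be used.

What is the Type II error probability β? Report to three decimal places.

Noncentrality parameter: δ = d·√(n/2) = 0.46 × √(104/2) = 3.3171
Critical value for a two-sided test at α = 0.05: z_{α/2} = 1.960.
Power = Φ(δ − 1.960) + Φ(−δ − 1.960) = Φ(1.357) + Φ(-5.277) = 0.9126 + 0.0000 = 0.9126.
Type II error: β = 1 − power = 1 − 0.9126 = 0.0874.

β ≈ 0.087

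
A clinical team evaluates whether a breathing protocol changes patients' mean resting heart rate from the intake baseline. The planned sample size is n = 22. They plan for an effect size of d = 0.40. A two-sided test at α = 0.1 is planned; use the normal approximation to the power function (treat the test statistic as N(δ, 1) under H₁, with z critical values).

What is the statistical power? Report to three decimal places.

Power ≈ 0.592

Noncentrality parameter: δ = d·√n = 0.40 × √22 = 1.8762
Two-sided α = 0.1 → critical value z_{0.05} = 1.645.
Power = Φ(δ − 1.645) + Φ(−δ − 1.645) = Φ(0.231) + Φ(-3.521) = 0.5915 + 0.0002 = 0.5917.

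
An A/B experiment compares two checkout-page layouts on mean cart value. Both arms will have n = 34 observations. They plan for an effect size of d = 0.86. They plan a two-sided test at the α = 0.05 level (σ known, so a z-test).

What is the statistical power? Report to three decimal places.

Power ≈ 0.944

Noncentrality parameter: δ = d·√(n/2) = 0.86 × √(34/2) = 3.5459
Two-sided α = 0.05 → critical value z_{0.025} = 1.960.
Power = Φ(δ − 1.960) + Φ(−δ − 1.960) = Φ(1.586) + Φ(-5.506) = 0.9436 + 0.0000 = 0.9436.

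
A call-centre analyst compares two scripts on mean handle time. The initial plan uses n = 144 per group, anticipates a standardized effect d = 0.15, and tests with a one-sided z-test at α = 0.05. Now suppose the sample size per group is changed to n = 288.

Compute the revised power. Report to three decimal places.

With n = 288 per group: δ = d·√(n/2) = 0.15 × √(288/2) = 1.8000. Critical value z_{0.05} = 1.645.
Revised power = Φ(δ − 1.645) = Φ(0.155) = 0.5616.

Power ≈ 0.562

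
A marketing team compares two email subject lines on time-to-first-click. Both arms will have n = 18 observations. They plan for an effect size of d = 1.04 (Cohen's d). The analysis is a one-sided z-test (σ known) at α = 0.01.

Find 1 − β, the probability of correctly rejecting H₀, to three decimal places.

Noncentrality parameter: δ = d·√(n/2) = 1.04 × √(18/2) = 3.1200
Critical value for a one-sided test at α = 0.01: z_α = 2.326.
Power = P(Z > 2.326 − δ) = Φ(0.794) = 0.7863.

Power ≈ 0.786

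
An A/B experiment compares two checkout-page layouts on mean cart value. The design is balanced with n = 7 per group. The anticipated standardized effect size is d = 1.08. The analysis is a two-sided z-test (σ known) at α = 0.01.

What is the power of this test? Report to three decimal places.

Power ≈ 0.289

Noncentrality parameter: δ = d·√(n/2) = 1.08 × √(7/2) = 2.0205
Two-sided α = 0.01 → critical value z_{0.005} = 2.576.
Power = Φ(δ − 2.576) + Φ(−δ − 2.576) = Φ(-0.555) + Φ(-4.596) = 0.2893 + 0.0000 = 0.2893.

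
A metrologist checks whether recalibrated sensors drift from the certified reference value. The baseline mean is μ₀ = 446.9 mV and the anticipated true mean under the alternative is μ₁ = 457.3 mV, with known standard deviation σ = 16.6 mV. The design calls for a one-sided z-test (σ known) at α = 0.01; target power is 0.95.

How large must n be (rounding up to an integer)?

Standardized effect: d = |μ₁ − μ₀| / σ = |457.3 − 446.9| / 16.6 = 0.6265
Set Φ(δ − 2.326) = 0.95; then δ − 2.326 = Φ⁻¹(0.95) = 1.645, giving δ = 3.971.
δ = d·√n ⇒ n = (δ/d)² = (3.971 / 0.6265)² = 40.18.
Rounding up, n = 41.

n = 41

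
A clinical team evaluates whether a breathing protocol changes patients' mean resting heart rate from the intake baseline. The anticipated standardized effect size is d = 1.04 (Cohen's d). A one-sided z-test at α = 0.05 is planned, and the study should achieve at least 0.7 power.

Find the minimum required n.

For power 0.7 need Φ(δ − z_{0.05}) = 0.7, so δ = z_{0.05} + z_{0.30} = 1.645 + 0.524 = 2.169.
δ = d·√n ⇒ n = (δ/d)² = (2.169 / 1.04)² = 4.35.
Round up to the next whole unit.

n = 5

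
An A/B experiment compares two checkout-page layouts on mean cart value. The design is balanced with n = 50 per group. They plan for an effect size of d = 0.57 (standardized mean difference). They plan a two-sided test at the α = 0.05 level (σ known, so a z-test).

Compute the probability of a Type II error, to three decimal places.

Noncentrality parameter: δ = d·√(n/2) = 0.57 × √(50/2) = 2.8500
Critical value for a two-sided test at α = 0.05: z_{α/2} = 1.960.
Power = Φ(δ − 1.960) + Φ(−δ − 1.960) = Φ(0.890) + Φ(-4.810) = 0.8133 + 0.0000 = 0.8133.
Type II error: β = 1 − power = 1 − 0.8133 = 0.1867.

β ≈ 0.187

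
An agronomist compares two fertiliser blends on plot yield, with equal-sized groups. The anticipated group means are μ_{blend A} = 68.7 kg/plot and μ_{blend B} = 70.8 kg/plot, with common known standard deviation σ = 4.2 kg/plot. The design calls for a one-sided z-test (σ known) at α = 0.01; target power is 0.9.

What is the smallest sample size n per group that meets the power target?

n = 105 per group

Standardized effect: d = |μ_{blend A} − μ_{blend B}| / σ = |68.7 − 70.8| / 4.2 = 0.5000
Set Φ(δ − 2.326) = 0.9; then δ − 2.326 = Φ⁻¹(0.9) = 1.282, giving δ = 3.608.
δ = d·√(n/2) ⇒ n = 2(δ/d)² = 2 × (3.608 / 0.5000)² = 104.14.
Rounding up, n = 105 per group.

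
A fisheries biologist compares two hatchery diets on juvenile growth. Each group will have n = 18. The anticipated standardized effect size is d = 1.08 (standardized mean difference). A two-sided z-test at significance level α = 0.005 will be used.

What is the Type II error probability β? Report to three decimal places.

β ≈ 0.333

Noncentrality parameter: δ = d·√(n/2) = 1.08 × √(18/2) = 3.2400
Critical value for a two-sided test at α = 0.005: z_{α/2} = 2.807.
Power = Φ(δ − 2.807) + Φ(−δ − 2.807) = Φ(0.433) + Φ(-6.047) = 0.6675 + 0.0000 = 0.6675.
Type II error: β = 1 − power = 1 − 0.6675 = 0.3325.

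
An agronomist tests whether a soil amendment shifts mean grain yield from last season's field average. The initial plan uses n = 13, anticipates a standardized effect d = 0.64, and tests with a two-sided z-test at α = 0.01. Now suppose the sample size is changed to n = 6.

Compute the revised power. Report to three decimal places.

With n = 6: δ = d·√n = 0.64 × √6 = 1.5677. Critical value z_{0.005} = 2.576.
Revised power = Φ(δ − 2.576) + Φ(−δ − 2.576) = Φ(-1.008) + Φ(-4.144) = 0.1567 + 0.0000 = 0.1567.

Power ≈ 0.157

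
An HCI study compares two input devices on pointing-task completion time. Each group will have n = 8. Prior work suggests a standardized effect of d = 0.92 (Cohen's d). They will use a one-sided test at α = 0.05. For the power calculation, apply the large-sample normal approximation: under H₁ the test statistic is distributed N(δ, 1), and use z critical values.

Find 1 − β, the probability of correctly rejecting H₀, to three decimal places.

Power ≈ 0.577

Noncentrality parameter: δ = d·√(n/2) = 0.92 × √(8/2) = 1.8400
Critical value for a one-sided test at α = 0.05: z_α = 1.645.
Power = P(Z > 1.645 − δ) = Φ(0.195) = 0.5774.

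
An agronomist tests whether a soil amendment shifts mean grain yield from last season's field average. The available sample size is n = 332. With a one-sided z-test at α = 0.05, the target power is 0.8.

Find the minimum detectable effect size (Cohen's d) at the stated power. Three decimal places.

d ≈ 0.136

Required noncentrality: δ = z_{0.05} + z_{0.20} = 1.645 + 0.842 = 2.486.
δ = d·√n ⇒ d = δ/√n = 2.486/√332 = 0.1365.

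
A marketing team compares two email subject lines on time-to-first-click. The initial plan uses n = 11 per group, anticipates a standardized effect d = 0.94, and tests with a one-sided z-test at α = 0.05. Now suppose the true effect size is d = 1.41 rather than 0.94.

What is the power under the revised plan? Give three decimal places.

Power ≈ 0.952

With d = 1.41: δ = d·√(n/2) = 1.41 × √(11/2) = 3.3067. Critical value z_{0.05} = 1.645.
Revised power = P(Z > 1.645 − δ) = Φ(1.662) = 0.9517.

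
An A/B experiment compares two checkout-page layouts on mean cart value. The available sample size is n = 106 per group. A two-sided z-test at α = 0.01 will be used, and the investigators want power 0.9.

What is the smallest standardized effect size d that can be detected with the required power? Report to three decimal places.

Need Φ(δ − 2.576) = 0.9, so δ = 2.576 + 1.282 = 3.857.
(Lower-tail contribution to power is negligible for δ > 0.)
δ = d·√(n/2) ⇒ d = δ/√(n/2) = 3.857/√(106/2) = 0.5299.

d ≈ 0.530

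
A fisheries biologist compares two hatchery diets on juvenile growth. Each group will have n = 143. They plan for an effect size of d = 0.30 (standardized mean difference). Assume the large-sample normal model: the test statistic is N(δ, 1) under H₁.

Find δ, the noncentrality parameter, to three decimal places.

δ ≈ 2.537

δ = d·√(n/2) = 0.30 × √(143/2) = 2.5367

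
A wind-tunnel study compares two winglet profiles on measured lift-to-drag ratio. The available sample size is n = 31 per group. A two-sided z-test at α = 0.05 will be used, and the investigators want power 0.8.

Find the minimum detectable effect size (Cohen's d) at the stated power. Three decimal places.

Required noncentrality: δ = z_{0.025} + z_{0.20} = 1.960 + 0.842 = 2.802.
(Lower-tail contribution to power is negligible for δ > 0.)
δ = d·√(n/2) ⇒ d = δ/√(n/2) = 2.802/√(31/2) = 0.7116.

d ≈ 0.712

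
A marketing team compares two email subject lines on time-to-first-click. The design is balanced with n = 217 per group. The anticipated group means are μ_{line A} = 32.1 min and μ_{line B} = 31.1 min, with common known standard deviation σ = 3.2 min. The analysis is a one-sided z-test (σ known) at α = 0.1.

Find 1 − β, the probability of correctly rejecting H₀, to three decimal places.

Standardized effect: d = |μ_{line A} − μ_{line B}| / σ = |32.1 − 31.1| / 3.2 = 0.3125
Noncentrality parameter: λ = d·√(n/2) = 0.3125 × √(217/2) = 3.2551
Critical value for a one-sided test at α = 0.1: z_α = 1.282.
Power = P(Z > 1.282 − λ) = Φ(1.974) = 0.9758.

Power ≈ 0.976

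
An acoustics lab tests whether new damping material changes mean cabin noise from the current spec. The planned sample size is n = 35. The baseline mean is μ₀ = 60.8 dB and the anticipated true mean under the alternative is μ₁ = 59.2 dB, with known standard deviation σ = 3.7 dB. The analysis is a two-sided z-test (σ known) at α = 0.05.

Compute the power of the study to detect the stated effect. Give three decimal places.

Power ≈ 0.725

Standardized effect: d = |μ₁ − μ₀| / σ = |59.2 − 60.8| / 3.7 = 0.4324
Noncentrality parameter: δ = d·√n = 0.4324 × √35 = 2.5583
Two-sided α = 0.05 → critical value z_{0.025} = 1.960.
Power = Φ(δ − 1.960) + Φ(−δ − 1.960) = Φ(0.598) + Φ(-4.518) = 0.7252 + 0.0000 = 0.7252.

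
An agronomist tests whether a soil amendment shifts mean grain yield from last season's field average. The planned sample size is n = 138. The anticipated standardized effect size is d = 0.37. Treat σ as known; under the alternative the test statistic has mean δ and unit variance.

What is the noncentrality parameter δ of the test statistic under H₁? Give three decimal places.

δ ≈ 4.347

δ = d·√n = 0.37 × √138 = 4.3465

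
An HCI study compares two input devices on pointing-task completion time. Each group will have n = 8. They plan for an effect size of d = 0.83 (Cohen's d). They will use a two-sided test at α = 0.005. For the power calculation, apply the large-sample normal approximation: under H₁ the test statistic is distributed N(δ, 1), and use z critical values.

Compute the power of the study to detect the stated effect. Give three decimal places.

Power ≈ 0.126

Noncentrality parameter: δ = d·√(n/2) = 0.83 × √(8/2) = 1.6600
Critical value for a two-sided test at α = 0.005: z_{α/2} = 2.807.
Power = Φ(δ − 2.807) + Φ(−δ − 2.807) = Φ(-1.147) + Φ(-4.467) = 0.1257 + 0.0000 = 0.1257.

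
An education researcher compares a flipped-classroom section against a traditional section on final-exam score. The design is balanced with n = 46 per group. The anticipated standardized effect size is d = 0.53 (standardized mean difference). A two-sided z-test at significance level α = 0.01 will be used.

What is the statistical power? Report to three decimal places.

Noncentrality parameter: δ = d·√(n/2) = 0.53 × √(46/2) = 2.5418
Critical value for a two-sided test at α = 0.01: z_{α/2} = 2.576.
Power = Φ(δ − 2.576) + Φ(−δ − 2.576) = Φ(-0.034) + Φ(-5.118) = 0.4864 + 0.0000 = 0.4864.

Power ≈ 0.486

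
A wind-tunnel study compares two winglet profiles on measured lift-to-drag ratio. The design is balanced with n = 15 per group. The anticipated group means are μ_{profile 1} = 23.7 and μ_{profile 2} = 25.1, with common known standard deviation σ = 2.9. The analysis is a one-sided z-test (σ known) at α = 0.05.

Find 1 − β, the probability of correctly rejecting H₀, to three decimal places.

Standardized effect: d = |μ_{profile 1} − μ_{profile 2}| / σ = |23.7 − 25.1| / 2.9 = 0.4828
Noncentrality parameter: δ = d·√(n/2) = 0.4828 × √(15/2) = 1.3221
One-sided α = 0.05 → critical value z_{0.05} = 1.645.
Power = P(Z > 1.645 − δ) = Φ(-0.323) = 0.3734.

Power ≈ 0.373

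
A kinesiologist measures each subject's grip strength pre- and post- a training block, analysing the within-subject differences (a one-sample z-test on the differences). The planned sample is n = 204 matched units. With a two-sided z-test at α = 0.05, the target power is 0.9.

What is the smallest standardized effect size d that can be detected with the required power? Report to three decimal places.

d ≈ 0.227

Need Φ(δ − 1.960) = 0.9, so δ = 1.960 + 1.282 = 3.242.
(The second rejection-region term Φ(−δ − z_{α/2}) is negligible and dropped.)
δ = d·√n ⇒ d = δ/√n = 3.242/√204 = 0.2270.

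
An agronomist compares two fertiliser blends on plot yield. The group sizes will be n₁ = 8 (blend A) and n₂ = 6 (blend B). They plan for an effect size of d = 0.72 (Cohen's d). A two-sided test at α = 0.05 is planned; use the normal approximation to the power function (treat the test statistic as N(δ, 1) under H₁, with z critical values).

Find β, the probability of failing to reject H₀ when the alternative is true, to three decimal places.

β ≈ 0.734

Noncentrality parameter: δ = d / √(1/n₁ + 1/n₂) = 0.72 / √(1/8 + 1/6) = 1.3332
Two-sided α = 0.05 → critical value z_{0.025} = 1.960.
Power = Φ(δ − 1.960) + Φ(−δ − 1.960) = Φ(-0.627) + Φ(-3.293) = 0.2654 + 0.0005 = 0.2659.
Type II error: β = 1 − power = 1 − 0.2659 = 0.7341.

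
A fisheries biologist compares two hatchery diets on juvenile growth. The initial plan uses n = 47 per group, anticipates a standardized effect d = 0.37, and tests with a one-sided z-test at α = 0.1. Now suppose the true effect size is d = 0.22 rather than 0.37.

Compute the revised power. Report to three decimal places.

With d = 0.22: δ = d·√(n/2) = 0.22 × √(47/2) = 1.0665. Critical value z_{0.1} = 1.282.
Revised power = P(Z > 1.282 − δ) = Φ(-0.215) = 0.4149.

Power ≈ 0.415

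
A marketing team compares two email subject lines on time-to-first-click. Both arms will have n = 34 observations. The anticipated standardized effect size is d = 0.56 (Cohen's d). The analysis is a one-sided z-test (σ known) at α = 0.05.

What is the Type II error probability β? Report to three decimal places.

Noncentrality parameter: δ = d·√(n/2) = 0.56 × √(34/2) = 2.3089
Critical value for a one-sided test at α = 0.05: z_α = 1.645.
Power = Φ(δ − 1.645) = Φ(0.664) = 0.7467.
Type II error: β = 1 − power = 1 − 0.7467 = 0.2533.

β ≈ 0.253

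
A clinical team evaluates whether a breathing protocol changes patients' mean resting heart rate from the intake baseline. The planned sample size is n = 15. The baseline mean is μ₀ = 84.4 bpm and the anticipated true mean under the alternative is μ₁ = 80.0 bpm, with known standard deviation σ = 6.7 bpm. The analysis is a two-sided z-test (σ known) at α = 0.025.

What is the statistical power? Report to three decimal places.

Power ≈ 0.619

Standardized effect: d = |μ₁ − μ₀| / σ = |80.0 − 84.4| / 6.7 = 0.6567
Noncentrality parameter: δ = d·√n = 0.6567 × √15 = 2.5435
Two-sided α = 0.025 → critical value z_{0.0125} = 2.241.
Power = Φ(δ − 2.241) + Φ(−δ − 2.241) = Φ(0.302) + Φ(-4.785) = 0.6187 + 0.0000 = 0.6187.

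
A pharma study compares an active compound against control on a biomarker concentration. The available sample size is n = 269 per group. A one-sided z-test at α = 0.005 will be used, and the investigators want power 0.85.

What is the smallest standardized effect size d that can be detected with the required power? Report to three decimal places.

Need Φ(δ − 2.576) = 0.85, so δ = 2.576 + 1.036 = 3.612.
δ = d·√(n/2) ⇒ d = δ/√(n/2) = 3.612/√(269/2) = 0.3115.

d ≈ 0.311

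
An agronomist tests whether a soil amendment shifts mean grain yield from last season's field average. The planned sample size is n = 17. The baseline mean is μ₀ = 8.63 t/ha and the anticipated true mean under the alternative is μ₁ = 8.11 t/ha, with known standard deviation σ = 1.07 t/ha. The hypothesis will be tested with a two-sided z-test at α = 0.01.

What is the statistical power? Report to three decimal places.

Power ≈ 0.284

Standardized effect: d = |μ₁ − μ₀| / σ = |8.11 − 8.63| / 1.07 = 0.4860
Noncentrality parameter: δ = d·√n = 0.4860 × √17 = 2.0038
Critical value for a two-sided test at α = 0.01: z_{α/2} = 2.576.
Power = Φ(δ − 2.576) + Φ(−δ − 2.576) = Φ(-0.572) + Φ(-4.580) = 0.2836 + 0.0000 = 0.2836.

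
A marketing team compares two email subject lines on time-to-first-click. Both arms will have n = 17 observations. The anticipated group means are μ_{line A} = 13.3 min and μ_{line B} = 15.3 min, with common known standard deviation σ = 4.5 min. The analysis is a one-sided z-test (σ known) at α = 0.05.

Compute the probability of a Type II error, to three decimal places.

β ≈ 0.636

Standardized effect: d = |μ_{line A} − μ_{line B}| / σ = |13.3 − 15.3| / 4.5 = 0.4444
Noncentrality parameter: δ = d·√(n/2) = 0.4444 × √(17/2) = 1.2958
Critical value for a one-sided test at α = 0.05: z_α = 1.645.
Power = P(Z > 1.645 − δ) = Φ(-0.349) = 0.3635.
Type II error: β = 1 − power = 1 − 0.3635 = 0.6365.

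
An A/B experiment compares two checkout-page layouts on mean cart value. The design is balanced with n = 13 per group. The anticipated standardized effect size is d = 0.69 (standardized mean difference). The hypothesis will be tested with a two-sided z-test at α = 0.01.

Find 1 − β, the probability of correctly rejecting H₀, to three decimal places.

Power ≈ 0.207

Noncentrality parameter: δ = d·√(n/2) = 0.69 × √(13/2) = 1.7592
Two-sided α = 0.01 → critical value z_{0.005} = 2.576.
Power = Φ(δ − 2.576) + Φ(−δ − 2.576) = Φ(-0.817) + Φ(-4.335) = 0.2071 + 0.0000 = 0.2071.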